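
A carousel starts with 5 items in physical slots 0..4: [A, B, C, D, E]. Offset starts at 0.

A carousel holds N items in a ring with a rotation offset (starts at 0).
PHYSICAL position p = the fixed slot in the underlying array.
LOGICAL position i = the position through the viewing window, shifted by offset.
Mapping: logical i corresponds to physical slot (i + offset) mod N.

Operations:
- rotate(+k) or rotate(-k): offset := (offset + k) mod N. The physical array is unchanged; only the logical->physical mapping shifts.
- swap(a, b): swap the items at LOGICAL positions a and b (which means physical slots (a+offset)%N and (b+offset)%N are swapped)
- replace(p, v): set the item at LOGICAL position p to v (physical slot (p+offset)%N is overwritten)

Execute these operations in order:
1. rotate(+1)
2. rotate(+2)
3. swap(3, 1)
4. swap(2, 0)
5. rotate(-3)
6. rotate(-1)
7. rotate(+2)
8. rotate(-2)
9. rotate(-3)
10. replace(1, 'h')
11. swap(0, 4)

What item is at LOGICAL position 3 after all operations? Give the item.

After op 1 (rotate(+1)): offset=1, physical=[A,B,C,D,E], logical=[B,C,D,E,A]
After op 2 (rotate(+2)): offset=3, physical=[A,B,C,D,E], logical=[D,E,A,B,C]
After op 3 (swap(3, 1)): offset=3, physical=[A,E,C,D,B], logical=[D,B,A,E,C]
After op 4 (swap(2, 0)): offset=3, physical=[D,E,C,A,B], logical=[A,B,D,E,C]
After op 5 (rotate(-3)): offset=0, physical=[D,E,C,A,B], logical=[D,E,C,A,B]
After op 6 (rotate(-1)): offset=4, physical=[D,E,C,A,B], logical=[B,D,E,C,A]
After op 7 (rotate(+2)): offset=1, physical=[D,E,C,A,B], logical=[E,C,A,B,D]
After op 8 (rotate(-2)): offset=4, physical=[D,E,C,A,B], logical=[B,D,E,C,A]
After op 9 (rotate(-3)): offset=1, physical=[D,E,C,A,B], logical=[E,C,A,B,D]
After op 10 (replace(1, 'h')): offset=1, physical=[D,E,h,A,B], logical=[E,h,A,B,D]
After op 11 (swap(0, 4)): offset=1, physical=[E,D,h,A,B], logical=[D,h,A,B,E]

Answer: B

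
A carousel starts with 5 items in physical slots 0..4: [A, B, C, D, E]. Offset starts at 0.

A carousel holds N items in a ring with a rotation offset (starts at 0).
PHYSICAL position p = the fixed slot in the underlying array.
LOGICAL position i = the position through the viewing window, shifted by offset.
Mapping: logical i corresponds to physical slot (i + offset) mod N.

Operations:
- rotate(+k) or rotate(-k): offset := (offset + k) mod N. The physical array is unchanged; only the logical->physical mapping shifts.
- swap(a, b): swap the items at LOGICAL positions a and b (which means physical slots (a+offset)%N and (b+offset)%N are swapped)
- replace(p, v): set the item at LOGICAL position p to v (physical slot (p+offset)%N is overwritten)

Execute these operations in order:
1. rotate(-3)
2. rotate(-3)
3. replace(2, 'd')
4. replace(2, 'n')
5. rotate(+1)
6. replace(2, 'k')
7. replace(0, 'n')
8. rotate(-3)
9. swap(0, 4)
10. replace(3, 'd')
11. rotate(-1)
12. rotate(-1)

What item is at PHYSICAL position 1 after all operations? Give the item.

After op 1 (rotate(-3)): offset=2, physical=[A,B,C,D,E], logical=[C,D,E,A,B]
After op 2 (rotate(-3)): offset=4, physical=[A,B,C,D,E], logical=[E,A,B,C,D]
After op 3 (replace(2, 'd')): offset=4, physical=[A,d,C,D,E], logical=[E,A,d,C,D]
After op 4 (replace(2, 'n')): offset=4, physical=[A,n,C,D,E], logical=[E,A,n,C,D]
After op 5 (rotate(+1)): offset=0, physical=[A,n,C,D,E], logical=[A,n,C,D,E]
After op 6 (replace(2, 'k')): offset=0, physical=[A,n,k,D,E], logical=[A,n,k,D,E]
After op 7 (replace(0, 'n')): offset=0, physical=[n,n,k,D,E], logical=[n,n,k,D,E]
After op 8 (rotate(-3)): offset=2, physical=[n,n,k,D,E], logical=[k,D,E,n,n]
After op 9 (swap(0, 4)): offset=2, physical=[n,k,n,D,E], logical=[n,D,E,n,k]
After op 10 (replace(3, 'd')): offset=2, physical=[d,k,n,D,E], logical=[n,D,E,d,k]
After op 11 (rotate(-1)): offset=1, physical=[d,k,n,D,E], logical=[k,n,D,E,d]
After op 12 (rotate(-1)): offset=0, physical=[d,k,n,D,E], logical=[d,k,n,D,E]

Answer: k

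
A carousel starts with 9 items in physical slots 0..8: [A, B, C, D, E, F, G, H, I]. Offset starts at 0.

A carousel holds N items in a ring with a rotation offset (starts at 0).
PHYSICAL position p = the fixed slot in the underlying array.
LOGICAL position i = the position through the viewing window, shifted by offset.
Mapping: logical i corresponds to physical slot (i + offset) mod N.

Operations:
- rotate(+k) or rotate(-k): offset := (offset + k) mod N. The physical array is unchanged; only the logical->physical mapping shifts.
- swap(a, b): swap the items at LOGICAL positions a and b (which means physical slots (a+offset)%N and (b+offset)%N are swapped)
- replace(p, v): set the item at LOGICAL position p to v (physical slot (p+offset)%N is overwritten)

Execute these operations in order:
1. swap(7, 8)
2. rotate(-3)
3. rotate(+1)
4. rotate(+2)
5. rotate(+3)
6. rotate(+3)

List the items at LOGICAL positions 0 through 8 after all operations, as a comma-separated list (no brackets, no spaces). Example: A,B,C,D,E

Answer: G,I,H,A,B,C,D,E,F

Derivation:
After op 1 (swap(7, 8)): offset=0, physical=[A,B,C,D,E,F,G,I,H], logical=[A,B,C,D,E,F,G,I,H]
After op 2 (rotate(-3)): offset=6, physical=[A,B,C,D,E,F,G,I,H], logical=[G,I,H,A,B,C,D,E,F]
After op 3 (rotate(+1)): offset=7, physical=[A,B,C,D,E,F,G,I,H], logical=[I,H,A,B,C,D,E,F,G]
After op 4 (rotate(+2)): offset=0, physical=[A,B,C,D,E,F,G,I,H], logical=[A,B,C,D,E,F,G,I,H]
After op 5 (rotate(+3)): offset=3, physical=[A,B,C,D,E,F,G,I,H], logical=[D,E,F,G,I,H,A,B,C]
After op 6 (rotate(+3)): offset=6, physical=[A,B,C,D,E,F,G,I,H], logical=[G,I,H,A,B,C,D,E,F]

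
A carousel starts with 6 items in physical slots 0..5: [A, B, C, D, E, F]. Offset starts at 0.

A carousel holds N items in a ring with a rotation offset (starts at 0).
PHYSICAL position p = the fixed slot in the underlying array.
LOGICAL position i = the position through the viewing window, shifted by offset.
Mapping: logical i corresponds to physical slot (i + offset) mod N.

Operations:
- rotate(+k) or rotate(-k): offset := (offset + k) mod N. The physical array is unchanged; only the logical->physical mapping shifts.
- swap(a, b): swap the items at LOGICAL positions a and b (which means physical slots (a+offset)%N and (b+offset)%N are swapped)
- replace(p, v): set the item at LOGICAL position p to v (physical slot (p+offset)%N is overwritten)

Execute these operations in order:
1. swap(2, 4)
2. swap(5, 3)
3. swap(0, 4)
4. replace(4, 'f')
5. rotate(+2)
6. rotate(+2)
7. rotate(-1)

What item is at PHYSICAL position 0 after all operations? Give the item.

Answer: C

Derivation:
After op 1 (swap(2, 4)): offset=0, physical=[A,B,E,D,C,F], logical=[A,B,E,D,C,F]
After op 2 (swap(5, 3)): offset=0, physical=[A,B,E,F,C,D], logical=[A,B,E,F,C,D]
After op 3 (swap(0, 4)): offset=0, physical=[C,B,E,F,A,D], logical=[C,B,E,F,A,D]
After op 4 (replace(4, 'f')): offset=0, physical=[C,B,E,F,f,D], logical=[C,B,E,F,f,D]
After op 5 (rotate(+2)): offset=2, physical=[C,B,E,F,f,D], logical=[E,F,f,D,C,B]
After op 6 (rotate(+2)): offset=4, physical=[C,B,E,F,f,D], logical=[f,D,C,B,E,F]
After op 7 (rotate(-1)): offset=3, physical=[C,B,E,F,f,D], logical=[F,f,D,C,B,E]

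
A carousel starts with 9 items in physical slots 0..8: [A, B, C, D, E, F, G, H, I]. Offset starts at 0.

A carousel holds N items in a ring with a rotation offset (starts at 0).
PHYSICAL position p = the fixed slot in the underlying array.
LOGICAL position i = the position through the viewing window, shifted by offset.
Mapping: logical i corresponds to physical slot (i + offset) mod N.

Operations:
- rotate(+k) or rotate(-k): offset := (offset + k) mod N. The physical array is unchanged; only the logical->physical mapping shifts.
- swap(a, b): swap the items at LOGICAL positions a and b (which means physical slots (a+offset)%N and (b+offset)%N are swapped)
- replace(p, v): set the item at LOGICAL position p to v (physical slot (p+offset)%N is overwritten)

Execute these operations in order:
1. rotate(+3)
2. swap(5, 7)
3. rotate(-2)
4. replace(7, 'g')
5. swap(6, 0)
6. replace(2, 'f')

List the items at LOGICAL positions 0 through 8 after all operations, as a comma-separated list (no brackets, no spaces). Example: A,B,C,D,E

Answer: H,C,f,E,F,G,I,g,A

Derivation:
After op 1 (rotate(+3)): offset=3, physical=[A,B,C,D,E,F,G,H,I], logical=[D,E,F,G,H,I,A,B,C]
After op 2 (swap(5, 7)): offset=3, physical=[A,I,C,D,E,F,G,H,B], logical=[D,E,F,G,H,B,A,I,C]
After op 3 (rotate(-2)): offset=1, physical=[A,I,C,D,E,F,G,H,B], logical=[I,C,D,E,F,G,H,B,A]
After op 4 (replace(7, 'g')): offset=1, physical=[A,I,C,D,E,F,G,H,g], logical=[I,C,D,E,F,G,H,g,A]
After op 5 (swap(6, 0)): offset=1, physical=[A,H,C,D,E,F,G,I,g], logical=[H,C,D,E,F,G,I,g,A]
After op 6 (replace(2, 'f')): offset=1, physical=[A,H,C,f,E,F,G,I,g], logical=[H,C,f,E,F,G,I,g,A]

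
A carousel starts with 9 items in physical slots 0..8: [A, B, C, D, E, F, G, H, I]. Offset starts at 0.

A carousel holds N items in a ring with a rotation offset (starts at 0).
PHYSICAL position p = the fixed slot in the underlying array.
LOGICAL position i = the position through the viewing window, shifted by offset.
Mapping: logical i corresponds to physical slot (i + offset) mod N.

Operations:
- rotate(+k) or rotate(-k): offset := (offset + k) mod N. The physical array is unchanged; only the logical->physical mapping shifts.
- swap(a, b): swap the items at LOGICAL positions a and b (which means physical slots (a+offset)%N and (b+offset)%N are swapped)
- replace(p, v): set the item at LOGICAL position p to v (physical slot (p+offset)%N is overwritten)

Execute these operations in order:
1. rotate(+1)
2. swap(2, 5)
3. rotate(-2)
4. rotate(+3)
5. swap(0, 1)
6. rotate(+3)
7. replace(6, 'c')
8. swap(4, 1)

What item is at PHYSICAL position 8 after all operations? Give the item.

Answer: I

Derivation:
After op 1 (rotate(+1)): offset=1, physical=[A,B,C,D,E,F,G,H,I], logical=[B,C,D,E,F,G,H,I,A]
After op 2 (swap(2, 5)): offset=1, physical=[A,B,C,G,E,F,D,H,I], logical=[B,C,G,E,F,D,H,I,A]
After op 3 (rotate(-2)): offset=8, physical=[A,B,C,G,E,F,D,H,I], logical=[I,A,B,C,G,E,F,D,H]
After op 4 (rotate(+3)): offset=2, physical=[A,B,C,G,E,F,D,H,I], logical=[C,G,E,F,D,H,I,A,B]
After op 5 (swap(0, 1)): offset=2, physical=[A,B,G,C,E,F,D,H,I], logical=[G,C,E,F,D,H,I,A,B]
After op 6 (rotate(+3)): offset=5, physical=[A,B,G,C,E,F,D,H,I], logical=[F,D,H,I,A,B,G,C,E]
After op 7 (replace(6, 'c')): offset=5, physical=[A,B,c,C,E,F,D,H,I], logical=[F,D,H,I,A,B,c,C,E]
After op 8 (swap(4, 1)): offset=5, physical=[D,B,c,C,E,F,A,H,I], logical=[F,A,H,I,D,B,c,C,E]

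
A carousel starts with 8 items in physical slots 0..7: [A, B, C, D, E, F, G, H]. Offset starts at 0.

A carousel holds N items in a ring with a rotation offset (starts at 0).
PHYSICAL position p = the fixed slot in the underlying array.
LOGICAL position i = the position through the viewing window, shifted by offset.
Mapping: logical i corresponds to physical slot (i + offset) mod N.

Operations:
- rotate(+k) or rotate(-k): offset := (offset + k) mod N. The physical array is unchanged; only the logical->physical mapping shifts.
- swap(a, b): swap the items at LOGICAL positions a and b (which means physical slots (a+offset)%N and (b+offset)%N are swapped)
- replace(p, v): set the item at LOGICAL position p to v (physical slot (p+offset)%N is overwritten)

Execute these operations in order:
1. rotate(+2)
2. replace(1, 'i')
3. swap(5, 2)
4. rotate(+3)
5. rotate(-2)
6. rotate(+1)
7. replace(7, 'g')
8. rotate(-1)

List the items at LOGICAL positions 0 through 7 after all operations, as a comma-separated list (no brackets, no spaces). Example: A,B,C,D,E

After op 1 (rotate(+2)): offset=2, physical=[A,B,C,D,E,F,G,H], logical=[C,D,E,F,G,H,A,B]
After op 2 (replace(1, 'i')): offset=2, physical=[A,B,C,i,E,F,G,H], logical=[C,i,E,F,G,H,A,B]
After op 3 (swap(5, 2)): offset=2, physical=[A,B,C,i,H,F,G,E], logical=[C,i,H,F,G,E,A,B]
After op 4 (rotate(+3)): offset=5, physical=[A,B,C,i,H,F,G,E], logical=[F,G,E,A,B,C,i,H]
After op 5 (rotate(-2)): offset=3, physical=[A,B,C,i,H,F,G,E], logical=[i,H,F,G,E,A,B,C]
After op 6 (rotate(+1)): offset=4, physical=[A,B,C,i,H,F,G,E], logical=[H,F,G,E,A,B,C,i]
After op 7 (replace(7, 'g')): offset=4, physical=[A,B,C,g,H,F,G,E], logical=[H,F,G,E,A,B,C,g]
After op 8 (rotate(-1)): offset=3, physical=[A,B,C,g,H,F,G,E], logical=[g,H,F,G,E,A,B,C]

Answer: g,H,F,G,E,A,B,C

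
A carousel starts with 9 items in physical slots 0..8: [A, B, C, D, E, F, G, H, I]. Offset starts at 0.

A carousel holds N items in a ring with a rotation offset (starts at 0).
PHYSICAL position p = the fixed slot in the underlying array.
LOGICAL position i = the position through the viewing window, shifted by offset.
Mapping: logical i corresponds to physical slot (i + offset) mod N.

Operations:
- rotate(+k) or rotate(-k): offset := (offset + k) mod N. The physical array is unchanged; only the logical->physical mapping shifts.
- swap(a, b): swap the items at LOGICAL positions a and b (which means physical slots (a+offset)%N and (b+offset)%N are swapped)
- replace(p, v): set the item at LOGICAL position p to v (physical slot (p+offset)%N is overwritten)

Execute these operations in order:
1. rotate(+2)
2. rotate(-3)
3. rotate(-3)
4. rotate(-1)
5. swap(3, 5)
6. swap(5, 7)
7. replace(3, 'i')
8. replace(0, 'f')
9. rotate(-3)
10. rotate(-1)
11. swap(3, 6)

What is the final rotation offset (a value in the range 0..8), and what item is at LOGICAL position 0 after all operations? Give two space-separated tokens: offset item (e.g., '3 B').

After op 1 (rotate(+2)): offset=2, physical=[A,B,C,D,E,F,G,H,I], logical=[C,D,E,F,G,H,I,A,B]
After op 2 (rotate(-3)): offset=8, physical=[A,B,C,D,E,F,G,H,I], logical=[I,A,B,C,D,E,F,G,H]
After op 3 (rotate(-3)): offset=5, physical=[A,B,C,D,E,F,G,H,I], logical=[F,G,H,I,A,B,C,D,E]
After op 4 (rotate(-1)): offset=4, physical=[A,B,C,D,E,F,G,H,I], logical=[E,F,G,H,I,A,B,C,D]
After op 5 (swap(3, 5)): offset=4, physical=[H,B,C,D,E,F,G,A,I], logical=[E,F,G,A,I,H,B,C,D]
After op 6 (swap(5, 7)): offset=4, physical=[C,B,H,D,E,F,G,A,I], logical=[E,F,G,A,I,C,B,H,D]
After op 7 (replace(3, 'i')): offset=4, physical=[C,B,H,D,E,F,G,i,I], logical=[E,F,G,i,I,C,B,H,D]
After op 8 (replace(0, 'f')): offset=4, physical=[C,B,H,D,f,F,G,i,I], logical=[f,F,G,i,I,C,B,H,D]
After op 9 (rotate(-3)): offset=1, physical=[C,B,H,D,f,F,G,i,I], logical=[B,H,D,f,F,G,i,I,C]
After op 10 (rotate(-1)): offset=0, physical=[C,B,H,D,f,F,G,i,I], logical=[C,B,H,D,f,F,G,i,I]
After op 11 (swap(3, 6)): offset=0, physical=[C,B,H,G,f,F,D,i,I], logical=[C,B,H,G,f,F,D,i,I]

Answer: 0 C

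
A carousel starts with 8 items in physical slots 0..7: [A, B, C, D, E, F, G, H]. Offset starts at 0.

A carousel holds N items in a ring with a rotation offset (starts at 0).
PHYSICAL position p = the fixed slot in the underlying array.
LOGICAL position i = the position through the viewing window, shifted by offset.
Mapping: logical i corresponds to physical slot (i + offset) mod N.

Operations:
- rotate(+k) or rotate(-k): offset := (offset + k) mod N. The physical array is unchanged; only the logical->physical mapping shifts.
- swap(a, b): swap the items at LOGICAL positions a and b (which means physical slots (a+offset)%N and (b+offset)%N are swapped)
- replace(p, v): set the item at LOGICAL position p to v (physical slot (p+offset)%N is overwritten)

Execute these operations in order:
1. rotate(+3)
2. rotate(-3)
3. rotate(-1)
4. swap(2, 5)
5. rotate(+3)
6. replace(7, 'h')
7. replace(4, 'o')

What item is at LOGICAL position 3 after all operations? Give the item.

After op 1 (rotate(+3)): offset=3, physical=[A,B,C,D,E,F,G,H], logical=[D,E,F,G,H,A,B,C]
After op 2 (rotate(-3)): offset=0, physical=[A,B,C,D,E,F,G,H], logical=[A,B,C,D,E,F,G,H]
After op 3 (rotate(-1)): offset=7, physical=[A,B,C,D,E,F,G,H], logical=[H,A,B,C,D,E,F,G]
After op 4 (swap(2, 5)): offset=7, physical=[A,E,C,D,B,F,G,H], logical=[H,A,E,C,D,B,F,G]
After op 5 (rotate(+3)): offset=2, physical=[A,E,C,D,B,F,G,H], logical=[C,D,B,F,G,H,A,E]
After op 6 (replace(7, 'h')): offset=2, physical=[A,h,C,D,B,F,G,H], logical=[C,D,B,F,G,H,A,h]
After op 7 (replace(4, 'o')): offset=2, physical=[A,h,C,D,B,F,o,H], logical=[C,D,B,F,o,H,A,h]

Answer: F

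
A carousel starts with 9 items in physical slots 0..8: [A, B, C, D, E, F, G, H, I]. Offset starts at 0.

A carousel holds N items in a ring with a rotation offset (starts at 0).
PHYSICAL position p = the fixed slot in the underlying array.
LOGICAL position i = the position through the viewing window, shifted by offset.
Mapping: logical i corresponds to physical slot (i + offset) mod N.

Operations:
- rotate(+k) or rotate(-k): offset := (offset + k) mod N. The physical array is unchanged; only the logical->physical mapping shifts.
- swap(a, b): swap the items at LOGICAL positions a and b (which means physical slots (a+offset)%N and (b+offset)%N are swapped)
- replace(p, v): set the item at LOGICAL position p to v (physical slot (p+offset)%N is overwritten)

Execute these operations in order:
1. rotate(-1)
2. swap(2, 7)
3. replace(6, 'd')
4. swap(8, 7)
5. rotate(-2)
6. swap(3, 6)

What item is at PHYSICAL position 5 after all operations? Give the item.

After op 1 (rotate(-1)): offset=8, physical=[A,B,C,D,E,F,G,H,I], logical=[I,A,B,C,D,E,F,G,H]
After op 2 (swap(2, 7)): offset=8, physical=[A,G,C,D,E,F,B,H,I], logical=[I,A,G,C,D,E,F,B,H]
After op 3 (replace(6, 'd')): offset=8, physical=[A,G,C,D,E,d,B,H,I], logical=[I,A,G,C,D,E,d,B,H]
After op 4 (swap(8, 7)): offset=8, physical=[A,G,C,D,E,d,H,B,I], logical=[I,A,G,C,D,E,d,H,B]
After op 5 (rotate(-2)): offset=6, physical=[A,G,C,D,E,d,H,B,I], logical=[H,B,I,A,G,C,D,E,d]
After op 6 (swap(3, 6)): offset=6, physical=[D,G,C,A,E,d,H,B,I], logical=[H,B,I,D,G,C,A,E,d]

Answer: d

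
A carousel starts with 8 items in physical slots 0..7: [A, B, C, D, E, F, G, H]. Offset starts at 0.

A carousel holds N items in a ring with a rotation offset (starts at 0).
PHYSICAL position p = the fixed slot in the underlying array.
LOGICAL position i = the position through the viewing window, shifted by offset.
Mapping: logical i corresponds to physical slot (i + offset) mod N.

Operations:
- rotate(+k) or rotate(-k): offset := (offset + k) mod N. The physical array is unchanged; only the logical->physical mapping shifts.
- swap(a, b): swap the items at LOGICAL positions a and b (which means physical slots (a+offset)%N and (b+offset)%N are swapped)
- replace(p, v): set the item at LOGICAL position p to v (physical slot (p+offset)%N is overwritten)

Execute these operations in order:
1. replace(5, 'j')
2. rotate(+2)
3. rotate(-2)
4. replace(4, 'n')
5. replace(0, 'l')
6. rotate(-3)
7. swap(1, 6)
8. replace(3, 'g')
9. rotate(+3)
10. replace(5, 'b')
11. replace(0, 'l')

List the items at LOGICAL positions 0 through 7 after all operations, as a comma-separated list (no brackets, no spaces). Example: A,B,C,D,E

Answer: l,B,C,G,n,b,D,H

Derivation:
After op 1 (replace(5, 'j')): offset=0, physical=[A,B,C,D,E,j,G,H], logical=[A,B,C,D,E,j,G,H]
After op 2 (rotate(+2)): offset=2, physical=[A,B,C,D,E,j,G,H], logical=[C,D,E,j,G,H,A,B]
After op 3 (rotate(-2)): offset=0, physical=[A,B,C,D,E,j,G,H], logical=[A,B,C,D,E,j,G,H]
After op 4 (replace(4, 'n')): offset=0, physical=[A,B,C,D,n,j,G,H], logical=[A,B,C,D,n,j,G,H]
After op 5 (replace(0, 'l')): offset=0, physical=[l,B,C,D,n,j,G,H], logical=[l,B,C,D,n,j,G,H]
After op 6 (rotate(-3)): offset=5, physical=[l,B,C,D,n,j,G,H], logical=[j,G,H,l,B,C,D,n]
After op 7 (swap(1, 6)): offset=5, physical=[l,B,C,G,n,j,D,H], logical=[j,D,H,l,B,C,G,n]
After op 8 (replace(3, 'g')): offset=5, physical=[g,B,C,G,n,j,D,H], logical=[j,D,H,g,B,C,G,n]
After op 9 (rotate(+3)): offset=0, physical=[g,B,C,G,n,j,D,H], logical=[g,B,C,G,n,j,D,H]
After op 10 (replace(5, 'b')): offset=0, physical=[g,B,C,G,n,b,D,H], logical=[g,B,C,G,n,b,D,H]
After op 11 (replace(0, 'l')): offset=0, physical=[l,B,C,G,n,b,D,H], logical=[l,B,C,G,n,b,D,H]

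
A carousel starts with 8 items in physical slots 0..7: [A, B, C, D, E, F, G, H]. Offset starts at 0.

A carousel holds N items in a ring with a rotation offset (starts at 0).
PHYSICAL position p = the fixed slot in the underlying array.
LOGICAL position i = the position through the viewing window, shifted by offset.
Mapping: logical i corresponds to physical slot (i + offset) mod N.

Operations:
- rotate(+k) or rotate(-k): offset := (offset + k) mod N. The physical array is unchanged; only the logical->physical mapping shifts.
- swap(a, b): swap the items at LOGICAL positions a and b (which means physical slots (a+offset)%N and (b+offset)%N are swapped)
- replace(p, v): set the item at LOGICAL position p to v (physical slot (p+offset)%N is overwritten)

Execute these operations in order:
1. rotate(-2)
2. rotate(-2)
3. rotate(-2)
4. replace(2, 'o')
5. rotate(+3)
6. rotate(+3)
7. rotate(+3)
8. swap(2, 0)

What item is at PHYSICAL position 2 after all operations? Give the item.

Answer: C

Derivation:
After op 1 (rotate(-2)): offset=6, physical=[A,B,C,D,E,F,G,H], logical=[G,H,A,B,C,D,E,F]
After op 2 (rotate(-2)): offset=4, physical=[A,B,C,D,E,F,G,H], logical=[E,F,G,H,A,B,C,D]
After op 3 (rotate(-2)): offset=2, physical=[A,B,C,D,E,F,G,H], logical=[C,D,E,F,G,H,A,B]
After op 4 (replace(2, 'o')): offset=2, physical=[A,B,C,D,o,F,G,H], logical=[C,D,o,F,G,H,A,B]
After op 5 (rotate(+3)): offset=5, physical=[A,B,C,D,o,F,G,H], logical=[F,G,H,A,B,C,D,o]
After op 6 (rotate(+3)): offset=0, physical=[A,B,C,D,o,F,G,H], logical=[A,B,C,D,o,F,G,H]
After op 7 (rotate(+3)): offset=3, physical=[A,B,C,D,o,F,G,H], logical=[D,o,F,G,H,A,B,C]
After op 8 (swap(2, 0)): offset=3, physical=[A,B,C,F,o,D,G,H], logical=[F,o,D,G,H,A,B,C]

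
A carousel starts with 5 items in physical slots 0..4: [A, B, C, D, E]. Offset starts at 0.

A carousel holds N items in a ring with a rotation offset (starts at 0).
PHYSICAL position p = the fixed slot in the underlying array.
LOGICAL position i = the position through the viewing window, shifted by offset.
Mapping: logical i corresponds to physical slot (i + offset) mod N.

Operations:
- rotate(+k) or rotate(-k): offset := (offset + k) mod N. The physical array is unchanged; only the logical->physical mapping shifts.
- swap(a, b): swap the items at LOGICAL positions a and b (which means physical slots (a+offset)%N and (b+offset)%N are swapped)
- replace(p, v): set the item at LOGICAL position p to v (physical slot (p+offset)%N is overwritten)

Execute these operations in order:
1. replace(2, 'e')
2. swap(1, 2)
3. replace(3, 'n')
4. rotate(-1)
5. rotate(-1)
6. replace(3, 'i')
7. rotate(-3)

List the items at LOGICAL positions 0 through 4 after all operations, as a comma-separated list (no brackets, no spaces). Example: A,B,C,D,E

After op 1 (replace(2, 'e')): offset=0, physical=[A,B,e,D,E], logical=[A,B,e,D,E]
After op 2 (swap(1, 2)): offset=0, physical=[A,e,B,D,E], logical=[A,e,B,D,E]
After op 3 (replace(3, 'n')): offset=0, physical=[A,e,B,n,E], logical=[A,e,B,n,E]
After op 4 (rotate(-1)): offset=4, physical=[A,e,B,n,E], logical=[E,A,e,B,n]
After op 5 (rotate(-1)): offset=3, physical=[A,e,B,n,E], logical=[n,E,A,e,B]
After op 6 (replace(3, 'i')): offset=3, physical=[A,i,B,n,E], logical=[n,E,A,i,B]
After op 7 (rotate(-3)): offset=0, physical=[A,i,B,n,E], logical=[A,i,B,n,E]

Answer: A,i,B,n,E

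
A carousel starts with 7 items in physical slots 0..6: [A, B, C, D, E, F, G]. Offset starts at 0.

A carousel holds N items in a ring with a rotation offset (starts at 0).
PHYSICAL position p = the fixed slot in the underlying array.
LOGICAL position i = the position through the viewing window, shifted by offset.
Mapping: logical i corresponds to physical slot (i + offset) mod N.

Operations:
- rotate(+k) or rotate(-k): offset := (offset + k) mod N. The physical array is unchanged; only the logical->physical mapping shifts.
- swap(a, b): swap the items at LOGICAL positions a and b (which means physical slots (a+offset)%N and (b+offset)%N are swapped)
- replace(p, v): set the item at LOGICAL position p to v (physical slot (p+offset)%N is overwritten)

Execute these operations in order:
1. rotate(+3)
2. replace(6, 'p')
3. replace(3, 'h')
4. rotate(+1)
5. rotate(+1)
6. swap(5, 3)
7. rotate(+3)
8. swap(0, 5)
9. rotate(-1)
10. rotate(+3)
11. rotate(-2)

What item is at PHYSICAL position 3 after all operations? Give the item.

After op 1 (rotate(+3)): offset=3, physical=[A,B,C,D,E,F,G], logical=[D,E,F,G,A,B,C]
After op 2 (replace(6, 'p')): offset=3, physical=[A,B,p,D,E,F,G], logical=[D,E,F,G,A,B,p]
After op 3 (replace(3, 'h')): offset=3, physical=[A,B,p,D,E,F,h], logical=[D,E,F,h,A,B,p]
After op 4 (rotate(+1)): offset=4, physical=[A,B,p,D,E,F,h], logical=[E,F,h,A,B,p,D]
After op 5 (rotate(+1)): offset=5, physical=[A,B,p,D,E,F,h], logical=[F,h,A,B,p,D,E]
After op 6 (swap(5, 3)): offset=5, physical=[A,D,p,B,E,F,h], logical=[F,h,A,D,p,B,E]
After op 7 (rotate(+3)): offset=1, physical=[A,D,p,B,E,F,h], logical=[D,p,B,E,F,h,A]
After op 8 (swap(0, 5)): offset=1, physical=[A,h,p,B,E,F,D], logical=[h,p,B,E,F,D,A]
After op 9 (rotate(-1)): offset=0, physical=[A,h,p,B,E,F,D], logical=[A,h,p,B,E,F,D]
After op 10 (rotate(+3)): offset=3, physical=[A,h,p,B,E,F,D], logical=[B,E,F,D,A,h,p]
After op 11 (rotate(-2)): offset=1, physical=[A,h,p,B,E,F,D], logical=[h,p,B,E,F,D,A]

Answer: B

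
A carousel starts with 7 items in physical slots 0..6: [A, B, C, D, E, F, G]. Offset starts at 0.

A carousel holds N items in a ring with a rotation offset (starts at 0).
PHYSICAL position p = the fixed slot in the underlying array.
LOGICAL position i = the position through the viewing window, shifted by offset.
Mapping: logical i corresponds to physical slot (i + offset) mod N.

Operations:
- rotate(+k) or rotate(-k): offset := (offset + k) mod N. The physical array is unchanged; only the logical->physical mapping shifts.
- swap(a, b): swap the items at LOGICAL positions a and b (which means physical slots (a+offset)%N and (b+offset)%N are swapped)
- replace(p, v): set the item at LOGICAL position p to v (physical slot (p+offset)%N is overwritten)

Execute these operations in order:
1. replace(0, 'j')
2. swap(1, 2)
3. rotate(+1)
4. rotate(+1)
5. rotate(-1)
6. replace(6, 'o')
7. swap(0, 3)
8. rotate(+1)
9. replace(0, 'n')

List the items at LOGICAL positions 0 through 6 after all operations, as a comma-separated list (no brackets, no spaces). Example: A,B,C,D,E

Answer: n,D,C,F,G,o,E

Derivation:
After op 1 (replace(0, 'j')): offset=0, physical=[j,B,C,D,E,F,G], logical=[j,B,C,D,E,F,G]
After op 2 (swap(1, 2)): offset=0, physical=[j,C,B,D,E,F,G], logical=[j,C,B,D,E,F,G]
After op 3 (rotate(+1)): offset=1, physical=[j,C,B,D,E,F,G], logical=[C,B,D,E,F,G,j]
After op 4 (rotate(+1)): offset=2, physical=[j,C,B,D,E,F,G], logical=[B,D,E,F,G,j,C]
After op 5 (rotate(-1)): offset=1, physical=[j,C,B,D,E,F,G], logical=[C,B,D,E,F,G,j]
After op 6 (replace(6, 'o')): offset=1, physical=[o,C,B,D,E,F,G], logical=[C,B,D,E,F,G,o]
After op 7 (swap(0, 3)): offset=1, physical=[o,E,B,D,C,F,G], logical=[E,B,D,C,F,G,o]
After op 8 (rotate(+1)): offset=2, physical=[o,E,B,D,C,F,G], logical=[B,D,C,F,G,o,E]
After op 9 (replace(0, 'n')): offset=2, physical=[o,E,n,D,C,F,G], logical=[n,D,C,F,G,o,E]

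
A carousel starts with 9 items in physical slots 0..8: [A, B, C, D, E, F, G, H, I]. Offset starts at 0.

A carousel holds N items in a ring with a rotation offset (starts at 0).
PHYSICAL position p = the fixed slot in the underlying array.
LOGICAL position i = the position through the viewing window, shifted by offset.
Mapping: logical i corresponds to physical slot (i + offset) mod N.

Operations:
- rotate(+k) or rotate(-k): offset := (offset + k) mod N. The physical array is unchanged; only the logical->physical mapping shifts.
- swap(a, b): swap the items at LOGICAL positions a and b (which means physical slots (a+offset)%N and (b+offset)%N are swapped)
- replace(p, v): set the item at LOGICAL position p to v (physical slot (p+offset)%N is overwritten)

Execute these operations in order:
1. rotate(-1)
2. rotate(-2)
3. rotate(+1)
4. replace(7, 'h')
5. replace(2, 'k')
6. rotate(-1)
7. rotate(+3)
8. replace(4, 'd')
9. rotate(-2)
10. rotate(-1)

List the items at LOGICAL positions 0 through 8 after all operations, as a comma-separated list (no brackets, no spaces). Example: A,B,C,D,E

After op 1 (rotate(-1)): offset=8, physical=[A,B,C,D,E,F,G,H,I], logical=[I,A,B,C,D,E,F,G,H]
After op 2 (rotate(-2)): offset=6, physical=[A,B,C,D,E,F,G,H,I], logical=[G,H,I,A,B,C,D,E,F]
After op 3 (rotate(+1)): offset=7, physical=[A,B,C,D,E,F,G,H,I], logical=[H,I,A,B,C,D,E,F,G]
After op 4 (replace(7, 'h')): offset=7, physical=[A,B,C,D,E,h,G,H,I], logical=[H,I,A,B,C,D,E,h,G]
After op 5 (replace(2, 'k')): offset=7, physical=[k,B,C,D,E,h,G,H,I], logical=[H,I,k,B,C,D,E,h,G]
After op 6 (rotate(-1)): offset=6, physical=[k,B,C,D,E,h,G,H,I], logical=[G,H,I,k,B,C,D,E,h]
After op 7 (rotate(+3)): offset=0, physical=[k,B,C,D,E,h,G,H,I], logical=[k,B,C,D,E,h,G,H,I]
After op 8 (replace(4, 'd')): offset=0, physical=[k,B,C,D,d,h,G,H,I], logical=[k,B,C,D,d,h,G,H,I]
After op 9 (rotate(-2)): offset=7, physical=[k,B,C,D,d,h,G,H,I], logical=[H,I,k,B,C,D,d,h,G]
After op 10 (rotate(-1)): offset=6, physical=[k,B,C,D,d,h,G,H,I], logical=[G,H,I,k,B,C,D,d,h]

Answer: G,H,I,k,B,C,D,d,h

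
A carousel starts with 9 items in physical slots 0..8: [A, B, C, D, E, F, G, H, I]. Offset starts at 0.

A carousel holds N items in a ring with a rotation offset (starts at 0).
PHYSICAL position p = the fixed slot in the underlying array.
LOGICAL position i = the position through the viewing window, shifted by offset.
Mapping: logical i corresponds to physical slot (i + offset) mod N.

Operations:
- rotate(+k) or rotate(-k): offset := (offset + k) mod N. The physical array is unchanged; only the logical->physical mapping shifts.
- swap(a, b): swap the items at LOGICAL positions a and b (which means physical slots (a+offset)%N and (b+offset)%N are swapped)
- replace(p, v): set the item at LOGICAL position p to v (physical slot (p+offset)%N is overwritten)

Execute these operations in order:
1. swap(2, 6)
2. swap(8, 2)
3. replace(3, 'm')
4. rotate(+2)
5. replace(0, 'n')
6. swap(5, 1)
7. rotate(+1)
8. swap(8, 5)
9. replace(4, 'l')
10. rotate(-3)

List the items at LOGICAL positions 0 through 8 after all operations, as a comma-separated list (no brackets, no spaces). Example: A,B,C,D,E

Answer: A,B,G,H,E,F,C,l,n

Derivation:
After op 1 (swap(2, 6)): offset=0, physical=[A,B,G,D,E,F,C,H,I], logical=[A,B,G,D,E,F,C,H,I]
After op 2 (swap(8, 2)): offset=0, physical=[A,B,I,D,E,F,C,H,G], logical=[A,B,I,D,E,F,C,H,G]
After op 3 (replace(3, 'm')): offset=0, physical=[A,B,I,m,E,F,C,H,G], logical=[A,B,I,m,E,F,C,H,G]
After op 4 (rotate(+2)): offset=2, physical=[A,B,I,m,E,F,C,H,G], logical=[I,m,E,F,C,H,G,A,B]
After op 5 (replace(0, 'n')): offset=2, physical=[A,B,n,m,E,F,C,H,G], logical=[n,m,E,F,C,H,G,A,B]
After op 6 (swap(5, 1)): offset=2, physical=[A,B,n,H,E,F,C,m,G], logical=[n,H,E,F,C,m,G,A,B]
After op 7 (rotate(+1)): offset=3, physical=[A,B,n,H,E,F,C,m,G], logical=[H,E,F,C,m,G,A,B,n]
After op 8 (swap(8, 5)): offset=3, physical=[A,B,G,H,E,F,C,m,n], logical=[H,E,F,C,m,n,A,B,G]
After op 9 (replace(4, 'l')): offset=3, physical=[A,B,G,H,E,F,C,l,n], logical=[H,E,F,C,l,n,A,B,G]
After op 10 (rotate(-3)): offset=0, physical=[A,B,G,H,E,F,C,l,n], logical=[A,B,G,H,E,F,C,l,n]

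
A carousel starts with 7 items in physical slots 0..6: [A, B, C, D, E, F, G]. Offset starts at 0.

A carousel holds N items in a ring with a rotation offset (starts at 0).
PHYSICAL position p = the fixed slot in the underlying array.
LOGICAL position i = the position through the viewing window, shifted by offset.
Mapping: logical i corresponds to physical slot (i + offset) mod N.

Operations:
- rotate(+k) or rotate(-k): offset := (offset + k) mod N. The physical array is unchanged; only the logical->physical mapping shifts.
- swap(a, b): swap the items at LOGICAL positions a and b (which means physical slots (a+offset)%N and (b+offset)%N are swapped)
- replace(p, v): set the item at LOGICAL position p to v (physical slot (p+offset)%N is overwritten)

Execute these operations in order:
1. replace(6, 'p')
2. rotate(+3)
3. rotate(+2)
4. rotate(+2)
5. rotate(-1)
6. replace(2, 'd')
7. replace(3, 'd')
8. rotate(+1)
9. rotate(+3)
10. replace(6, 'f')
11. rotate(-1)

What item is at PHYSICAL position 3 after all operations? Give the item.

Answer: D

Derivation:
After op 1 (replace(6, 'p')): offset=0, physical=[A,B,C,D,E,F,p], logical=[A,B,C,D,E,F,p]
After op 2 (rotate(+3)): offset=3, physical=[A,B,C,D,E,F,p], logical=[D,E,F,p,A,B,C]
After op 3 (rotate(+2)): offset=5, physical=[A,B,C,D,E,F,p], logical=[F,p,A,B,C,D,E]
After op 4 (rotate(+2)): offset=0, physical=[A,B,C,D,E,F,p], logical=[A,B,C,D,E,F,p]
After op 5 (rotate(-1)): offset=6, physical=[A,B,C,D,E,F,p], logical=[p,A,B,C,D,E,F]
After op 6 (replace(2, 'd')): offset=6, physical=[A,d,C,D,E,F,p], logical=[p,A,d,C,D,E,F]
After op 7 (replace(3, 'd')): offset=6, physical=[A,d,d,D,E,F,p], logical=[p,A,d,d,D,E,F]
After op 8 (rotate(+1)): offset=0, physical=[A,d,d,D,E,F,p], logical=[A,d,d,D,E,F,p]
After op 9 (rotate(+3)): offset=3, physical=[A,d,d,D,E,F,p], logical=[D,E,F,p,A,d,d]
After op 10 (replace(6, 'f')): offset=3, physical=[A,d,f,D,E,F,p], logical=[D,E,F,p,A,d,f]
After op 11 (rotate(-1)): offset=2, physical=[A,d,f,D,E,F,p], logical=[f,D,E,F,p,A,d]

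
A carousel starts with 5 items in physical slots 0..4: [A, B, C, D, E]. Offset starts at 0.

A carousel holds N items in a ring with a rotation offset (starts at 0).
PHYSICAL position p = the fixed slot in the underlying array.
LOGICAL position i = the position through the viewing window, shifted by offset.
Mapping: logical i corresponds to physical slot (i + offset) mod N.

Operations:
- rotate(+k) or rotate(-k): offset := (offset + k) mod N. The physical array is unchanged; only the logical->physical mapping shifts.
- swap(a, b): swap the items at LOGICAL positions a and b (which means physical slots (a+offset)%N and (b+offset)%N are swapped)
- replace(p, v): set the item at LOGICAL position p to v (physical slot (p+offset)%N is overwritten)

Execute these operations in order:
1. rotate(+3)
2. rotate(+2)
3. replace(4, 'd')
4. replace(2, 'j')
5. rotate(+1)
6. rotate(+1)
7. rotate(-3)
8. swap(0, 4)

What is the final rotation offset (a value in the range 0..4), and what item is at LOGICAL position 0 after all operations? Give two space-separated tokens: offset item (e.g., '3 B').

Answer: 4 D

Derivation:
After op 1 (rotate(+3)): offset=3, physical=[A,B,C,D,E], logical=[D,E,A,B,C]
After op 2 (rotate(+2)): offset=0, physical=[A,B,C,D,E], logical=[A,B,C,D,E]
After op 3 (replace(4, 'd')): offset=0, physical=[A,B,C,D,d], logical=[A,B,C,D,d]
After op 4 (replace(2, 'j')): offset=0, physical=[A,B,j,D,d], logical=[A,B,j,D,d]
After op 5 (rotate(+1)): offset=1, physical=[A,B,j,D,d], logical=[B,j,D,d,A]
After op 6 (rotate(+1)): offset=2, physical=[A,B,j,D,d], logical=[j,D,d,A,B]
After op 7 (rotate(-3)): offset=4, physical=[A,B,j,D,d], logical=[d,A,B,j,D]
After op 8 (swap(0, 4)): offset=4, physical=[A,B,j,d,D], logical=[D,A,B,j,d]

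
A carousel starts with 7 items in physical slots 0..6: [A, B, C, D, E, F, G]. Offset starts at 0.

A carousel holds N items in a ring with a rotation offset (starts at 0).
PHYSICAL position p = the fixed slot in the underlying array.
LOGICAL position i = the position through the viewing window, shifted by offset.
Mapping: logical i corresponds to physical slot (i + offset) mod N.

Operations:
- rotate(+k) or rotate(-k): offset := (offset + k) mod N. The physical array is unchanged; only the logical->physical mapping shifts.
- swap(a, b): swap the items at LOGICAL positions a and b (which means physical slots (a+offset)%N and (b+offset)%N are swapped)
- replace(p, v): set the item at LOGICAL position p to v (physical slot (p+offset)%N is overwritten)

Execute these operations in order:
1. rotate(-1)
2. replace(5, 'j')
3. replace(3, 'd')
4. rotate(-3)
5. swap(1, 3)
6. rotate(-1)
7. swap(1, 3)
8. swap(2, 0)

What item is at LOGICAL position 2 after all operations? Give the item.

Answer: d

Derivation:
After op 1 (rotate(-1)): offset=6, physical=[A,B,C,D,E,F,G], logical=[G,A,B,C,D,E,F]
After op 2 (replace(5, 'j')): offset=6, physical=[A,B,C,D,j,F,G], logical=[G,A,B,C,D,j,F]
After op 3 (replace(3, 'd')): offset=6, physical=[A,B,d,D,j,F,G], logical=[G,A,B,d,D,j,F]
After op 4 (rotate(-3)): offset=3, physical=[A,B,d,D,j,F,G], logical=[D,j,F,G,A,B,d]
After op 5 (swap(1, 3)): offset=3, physical=[A,B,d,D,G,F,j], logical=[D,G,F,j,A,B,d]
After op 6 (rotate(-1)): offset=2, physical=[A,B,d,D,G,F,j], logical=[d,D,G,F,j,A,B]
After op 7 (swap(1, 3)): offset=2, physical=[A,B,d,F,G,D,j], logical=[d,F,G,D,j,A,B]
After op 8 (swap(2, 0)): offset=2, physical=[A,B,G,F,d,D,j], logical=[G,F,d,D,j,A,B]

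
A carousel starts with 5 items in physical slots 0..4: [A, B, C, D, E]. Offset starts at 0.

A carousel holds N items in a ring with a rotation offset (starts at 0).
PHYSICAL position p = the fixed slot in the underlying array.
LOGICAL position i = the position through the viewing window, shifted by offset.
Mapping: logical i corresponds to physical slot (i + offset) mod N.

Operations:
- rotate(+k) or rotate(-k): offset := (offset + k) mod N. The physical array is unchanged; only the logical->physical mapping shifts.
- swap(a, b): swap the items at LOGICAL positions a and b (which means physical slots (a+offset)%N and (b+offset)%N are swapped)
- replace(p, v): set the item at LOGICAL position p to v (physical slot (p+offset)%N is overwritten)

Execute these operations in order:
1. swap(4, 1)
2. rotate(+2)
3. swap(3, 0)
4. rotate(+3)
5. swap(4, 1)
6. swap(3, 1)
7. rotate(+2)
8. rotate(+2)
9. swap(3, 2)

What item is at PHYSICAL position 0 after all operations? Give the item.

After op 1 (swap(4, 1)): offset=0, physical=[A,E,C,D,B], logical=[A,E,C,D,B]
After op 2 (rotate(+2)): offset=2, physical=[A,E,C,D,B], logical=[C,D,B,A,E]
After op 3 (swap(3, 0)): offset=2, physical=[C,E,A,D,B], logical=[A,D,B,C,E]
After op 4 (rotate(+3)): offset=0, physical=[C,E,A,D,B], logical=[C,E,A,D,B]
After op 5 (swap(4, 1)): offset=0, physical=[C,B,A,D,E], logical=[C,B,A,D,E]
After op 6 (swap(3, 1)): offset=0, physical=[C,D,A,B,E], logical=[C,D,A,B,E]
After op 7 (rotate(+2)): offset=2, physical=[C,D,A,B,E], logical=[A,B,E,C,D]
After op 8 (rotate(+2)): offset=4, physical=[C,D,A,B,E], logical=[E,C,D,A,B]
After op 9 (swap(3, 2)): offset=4, physical=[C,A,D,B,E], logical=[E,C,A,D,B]

Answer: C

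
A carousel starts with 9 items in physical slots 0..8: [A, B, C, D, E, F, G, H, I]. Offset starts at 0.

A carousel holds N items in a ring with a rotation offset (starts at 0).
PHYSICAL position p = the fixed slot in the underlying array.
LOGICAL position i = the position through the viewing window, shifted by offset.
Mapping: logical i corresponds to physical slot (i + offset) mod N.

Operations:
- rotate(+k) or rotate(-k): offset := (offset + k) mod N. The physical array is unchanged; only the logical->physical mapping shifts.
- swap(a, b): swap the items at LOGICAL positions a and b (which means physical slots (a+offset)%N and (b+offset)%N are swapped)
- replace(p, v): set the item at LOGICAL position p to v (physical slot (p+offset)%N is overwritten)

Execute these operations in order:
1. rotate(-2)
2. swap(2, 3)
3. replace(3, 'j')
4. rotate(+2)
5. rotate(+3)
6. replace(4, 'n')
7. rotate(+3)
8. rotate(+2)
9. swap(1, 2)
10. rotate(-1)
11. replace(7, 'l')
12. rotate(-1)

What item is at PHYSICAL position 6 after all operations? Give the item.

After op 1 (rotate(-2)): offset=7, physical=[A,B,C,D,E,F,G,H,I], logical=[H,I,A,B,C,D,E,F,G]
After op 2 (swap(2, 3)): offset=7, physical=[B,A,C,D,E,F,G,H,I], logical=[H,I,B,A,C,D,E,F,G]
After op 3 (replace(3, 'j')): offset=7, physical=[B,j,C,D,E,F,G,H,I], logical=[H,I,B,j,C,D,E,F,G]
After op 4 (rotate(+2)): offset=0, physical=[B,j,C,D,E,F,G,H,I], logical=[B,j,C,D,E,F,G,H,I]
After op 5 (rotate(+3)): offset=3, physical=[B,j,C,D,E,F,G,H,I], logical=[D,E,F,G,H,I,B,j,C]
After op 6 (replace(4, 'n')): offset=3, physical=[B,j,C,D,E,F,G,n,I], logical=[D,E,F,G,n,I,B,j,C]
After op 7 (rotate(+3)): offset=6, physical=[B,j,C,D,E,F,G,n,I], logical=[G,n,I,B,j,C,D,E,F]
After op 8 (rotate(+2)): offset=8, physical=[B,j,C,D,E,F,G,n,I], logical=[I,B,j,C,D,E,F,G,n]
After op 9 (swap(1, 2)): offset=8, physical=[j,B,C,D,E,F,G,n,I], logical=[I,j,B,C,D,E,F,G,n]
After op 10 (rotate(-1)): offset=7, physical=[j,B,C,D,E,F,G,n,I], logical=[n,I,j,B,C,D,E,F,G]
After op 11 (replace(7, 'l')): offset=7, physical=[j,B,C,D,E,l,G,n,I], logical=[n,I,j,B,C,D,E,l,G]
After op 12 (rotate(-1)): offset=6, physical=[j,B,C,D,E,l,G,n,I], logical=[G,n,I,j,B,C,D,E,l]

Answer: G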